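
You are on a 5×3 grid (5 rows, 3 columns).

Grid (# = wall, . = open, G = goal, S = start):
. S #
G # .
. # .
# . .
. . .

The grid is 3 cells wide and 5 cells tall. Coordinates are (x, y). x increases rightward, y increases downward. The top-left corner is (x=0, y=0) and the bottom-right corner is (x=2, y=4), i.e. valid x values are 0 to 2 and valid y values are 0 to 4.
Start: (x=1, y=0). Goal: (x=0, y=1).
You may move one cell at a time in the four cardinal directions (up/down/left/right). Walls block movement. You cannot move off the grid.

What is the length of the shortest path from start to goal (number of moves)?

BFS from (x=1, y=0) until reaching (x=0, y=1):
  Distance 0: (x=1, y=0)
  Distance 1: (x=0, y=0)
  Distance 2: (x=0, y=1)  <- goal reached here
One shortest path (2 moves): (x=1, y=0) -> (x=0, y=0) -> (x=0, y=1)

Answer: Shortest path length: 2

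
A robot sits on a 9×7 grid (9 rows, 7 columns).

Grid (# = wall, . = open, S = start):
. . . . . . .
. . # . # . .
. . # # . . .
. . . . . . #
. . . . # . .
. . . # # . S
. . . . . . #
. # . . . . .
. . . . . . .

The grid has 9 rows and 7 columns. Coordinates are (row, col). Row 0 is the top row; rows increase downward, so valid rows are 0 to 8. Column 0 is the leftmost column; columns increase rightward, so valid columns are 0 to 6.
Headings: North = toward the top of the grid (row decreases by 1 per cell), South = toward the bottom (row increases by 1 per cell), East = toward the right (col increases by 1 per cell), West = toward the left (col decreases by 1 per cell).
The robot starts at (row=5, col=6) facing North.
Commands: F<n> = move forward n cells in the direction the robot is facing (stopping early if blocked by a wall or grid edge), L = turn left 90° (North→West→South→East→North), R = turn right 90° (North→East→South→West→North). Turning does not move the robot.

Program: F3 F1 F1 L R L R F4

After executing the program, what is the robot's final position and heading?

Start: (row=5, col=6), facing North
  F3: move forward 1/3 (blocked), now at (row=4, col=6)
  F1: move forward 0/1 (blocked), now at (row=4, col=6)
  F1: move forward 0/1 (blocked), now at (row=4, col=6)
  L: turn left, now facing West
  R: turn right, now facing North
  L: turn left, now facing West
  R: turn right, now facing North
  F4: move forward 0/4 (blocked), now at (row=4, col=6)
Final: (row=4, col=6), facing North

Answer: Final position: (row=4, col=6), facing North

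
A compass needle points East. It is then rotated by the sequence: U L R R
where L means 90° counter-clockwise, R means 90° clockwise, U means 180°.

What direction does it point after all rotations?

Answer: Final heading: North

Derivation:
Start: East
  U (U-turn (180°)) -> West
  L (left (90° counter-clockwise)) -> South
  R (right (90° clockwise)) -> West
  R (right (90° clockwise)) -> North
Final: North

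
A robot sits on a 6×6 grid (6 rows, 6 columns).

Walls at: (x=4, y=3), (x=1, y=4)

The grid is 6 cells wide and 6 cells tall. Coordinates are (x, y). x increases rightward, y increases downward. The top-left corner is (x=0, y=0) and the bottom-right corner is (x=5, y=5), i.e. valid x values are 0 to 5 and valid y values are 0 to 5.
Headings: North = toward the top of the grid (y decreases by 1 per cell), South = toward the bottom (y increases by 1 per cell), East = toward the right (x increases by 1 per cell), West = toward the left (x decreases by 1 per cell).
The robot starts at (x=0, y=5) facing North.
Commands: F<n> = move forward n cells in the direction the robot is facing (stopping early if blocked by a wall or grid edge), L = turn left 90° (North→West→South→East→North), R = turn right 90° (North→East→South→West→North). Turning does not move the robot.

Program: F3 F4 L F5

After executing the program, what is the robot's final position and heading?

Answer: Final position: (x=0, y=0), facing West

Derivation:
Start: (x=0, y=5), facing North
  F3: move forward 3, now at (x=0, y=2)
  F4: move forward 2/4 (blocked), now at (x=0, y=0)
  L: turn left, now facing West
  F5: move forward 0/5 (blocked), now at (x=0, y=0)
Final: (x=0, y=0), facing West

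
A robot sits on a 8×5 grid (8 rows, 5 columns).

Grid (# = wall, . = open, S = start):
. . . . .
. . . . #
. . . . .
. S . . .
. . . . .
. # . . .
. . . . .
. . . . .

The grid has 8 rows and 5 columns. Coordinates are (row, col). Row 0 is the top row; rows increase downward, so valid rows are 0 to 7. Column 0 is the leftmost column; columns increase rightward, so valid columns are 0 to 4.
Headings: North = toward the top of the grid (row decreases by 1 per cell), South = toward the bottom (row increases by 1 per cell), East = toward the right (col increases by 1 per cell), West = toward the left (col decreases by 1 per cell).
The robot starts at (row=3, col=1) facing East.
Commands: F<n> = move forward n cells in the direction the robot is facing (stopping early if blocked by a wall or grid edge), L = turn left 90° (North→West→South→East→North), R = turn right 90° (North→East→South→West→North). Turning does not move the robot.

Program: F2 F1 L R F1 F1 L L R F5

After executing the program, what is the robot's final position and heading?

Start: (row=3, col=1), facing East
  F2: move forward 2, now at (row=3, col=3)
  F1: move forward 1, now at (row=3, col=4)
  L: turn left, now facing North
  R: turn right, now facing East
  F1: move forward 0/1 (blocked), now at (row=3, col=4)
  F1: move forward 0/1 (blocked), now at (row=3, col=4)
  L: turn left, now facing North
  L: turn left, now facing West
  R: turn right, now facing North
  F5: move forward 1/5 (blocked), now at (row=2, col=4)
Final: (row=2, col=4), facing North

Answer: Final position: (row=2, col=4), facing North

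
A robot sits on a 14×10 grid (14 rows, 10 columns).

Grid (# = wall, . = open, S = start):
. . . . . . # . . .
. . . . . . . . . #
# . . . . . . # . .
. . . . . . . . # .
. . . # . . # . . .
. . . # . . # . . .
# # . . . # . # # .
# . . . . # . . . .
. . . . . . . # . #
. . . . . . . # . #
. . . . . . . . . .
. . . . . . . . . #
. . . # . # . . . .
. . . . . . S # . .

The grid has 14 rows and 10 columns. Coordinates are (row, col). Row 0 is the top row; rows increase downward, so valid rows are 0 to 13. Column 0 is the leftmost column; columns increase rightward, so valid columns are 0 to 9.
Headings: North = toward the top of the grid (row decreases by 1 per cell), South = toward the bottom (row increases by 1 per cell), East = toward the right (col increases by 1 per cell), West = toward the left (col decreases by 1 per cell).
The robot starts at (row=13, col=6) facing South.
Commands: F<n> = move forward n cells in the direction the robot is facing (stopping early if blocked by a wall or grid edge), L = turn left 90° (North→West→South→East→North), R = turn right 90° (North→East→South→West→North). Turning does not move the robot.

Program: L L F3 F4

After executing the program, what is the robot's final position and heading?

Answer: Final position: (row=6, col=6), facing North

Derivation:
Start: (row=13, col=6), facing South
  L: turn left, now facing East
  L: turn left, now facing North
  F3: move forward 3, now at (row=10, col=6)
  F4: move forward 4, now at (row=6, col=6)
Final: (row=6, col=6), facing North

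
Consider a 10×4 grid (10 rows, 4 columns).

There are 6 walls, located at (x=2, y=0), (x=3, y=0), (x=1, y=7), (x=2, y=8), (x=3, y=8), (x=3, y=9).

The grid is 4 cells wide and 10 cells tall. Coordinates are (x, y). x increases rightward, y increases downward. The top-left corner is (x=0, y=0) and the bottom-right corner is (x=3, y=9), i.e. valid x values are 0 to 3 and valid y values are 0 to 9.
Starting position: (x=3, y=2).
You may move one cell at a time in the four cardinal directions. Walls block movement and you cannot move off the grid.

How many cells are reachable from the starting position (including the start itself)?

BFS flood-fill from (x=3, y=2):
  Distance 0: (x=3, y=2)
  Distance 1: (x=3, y=1), (x=2, y=2), (x=3, y=3)
  Distance 2: (x=2, y=1), (x=1, y=2), (x=2, y=3), (x=3, y=4)
  Distance 3: (x=1, y=1), (x=0, y=2), (x=1, y=3), (x=2, y=4), (x=3, y=5)
  Distance 4: (x=1, y=0), (x=0, y=1), (x=0, y=3), (x=1, y=4), (x=2, y=5), (x=3, y=6)
  Distance 5: (x=0, y=0), (x=0, y=4), (x=1, y=5), (x=2, y=6), (x=3, y=7)
  Distance 6: (x=0, y=5), (x=1, y=6), (x=2, y=7)
  Distance 7: (x=0, y=6)
  Distance 8: (x=0, y=7)
  Distance 9: (x=0, y=8)
  Distance 10: (x=1, y=8), (x=0, y=9)
  Distance 11: (x=1, y=9)
  Distance 12: (x=2, y=9)
Total reachable: 34 (grid has 34 open cells total)

Answer: Reachable cells: 34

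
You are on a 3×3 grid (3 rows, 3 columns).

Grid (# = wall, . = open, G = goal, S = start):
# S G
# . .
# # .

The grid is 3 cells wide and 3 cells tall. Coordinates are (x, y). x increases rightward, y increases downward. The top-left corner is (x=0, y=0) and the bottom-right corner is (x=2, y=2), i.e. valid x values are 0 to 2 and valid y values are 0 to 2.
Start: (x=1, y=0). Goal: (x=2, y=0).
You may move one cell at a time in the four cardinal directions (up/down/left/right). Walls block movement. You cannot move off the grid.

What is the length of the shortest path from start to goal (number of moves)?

BFS from (x=1, y=0) until reaching (x=2, y=0):
  Distance 0: (x=1, y=0)
  Distance 1: (x=2, y=0), (x=1, y=1)  <- goal reached here
One shortest path (1 moves): (x=1, y=0) -> (x=2, y=0)

Answer: Shortest path length: 1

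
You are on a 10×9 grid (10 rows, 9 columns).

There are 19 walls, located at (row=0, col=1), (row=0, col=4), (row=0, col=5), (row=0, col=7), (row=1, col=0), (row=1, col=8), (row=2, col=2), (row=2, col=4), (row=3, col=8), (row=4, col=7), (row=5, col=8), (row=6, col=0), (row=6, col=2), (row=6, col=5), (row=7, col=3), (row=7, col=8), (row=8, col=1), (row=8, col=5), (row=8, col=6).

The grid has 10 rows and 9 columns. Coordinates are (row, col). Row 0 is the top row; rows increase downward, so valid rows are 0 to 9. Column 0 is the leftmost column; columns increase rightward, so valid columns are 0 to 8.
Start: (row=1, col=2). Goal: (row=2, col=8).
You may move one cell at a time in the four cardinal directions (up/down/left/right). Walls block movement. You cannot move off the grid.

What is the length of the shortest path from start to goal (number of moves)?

BFS from (row=1, col=2) until reaching (row=2, col=8):
  Distance 0: (row=1, col=2)
  Distance 1: (row=0, col=2), (row=1, col=1), (row=1, col=3)
  Distance 2: (row=0, col=3), (row=1, col=4), (row=2, col=1), (row=2, col=3)
  Distance 3: (row=1, col=5), (row=2, col=0), (row=3, col=1), (row=3, col=3)
  Distance 4: (row=1, col=6), (row=2, col=5), (row=3, col=0), (row=3, col=2), (row=3, col=4), (row=4, col=1), (row=4, col=3)
  Distance 5: (row=0, col=6), (row=1, col=7), (row=2, col=6), (row=3, col=5), (row=4, col=0), (row=4, col=2), (row=4, col=4), (row=5, col=1), (row=5, col=3)
  Distance 6: (row=2, col=7), (row=3, col=6), (row=4, col=5), (row=5, col=0), (row=5, col=2), (row=5, col=4), (row=6, col=1), (row=6, col=3)
  Distance 7: (row=2, col=8), (row=3, col=7), (row=4, col=6), (row=5, col=5), (row=6, col=4), (row=7, col=1)  <- goal reached here
One shortest path (7 moves): (row=1, col=2) -> (row=1, col=3) -> (row=1, col=4) -> (row=1, col=5) -> (row=1, col=6) -> (row=1, col=7) -> (row=2, col=7) -> (row=2, col=8)

Answer: Shortest path length: 7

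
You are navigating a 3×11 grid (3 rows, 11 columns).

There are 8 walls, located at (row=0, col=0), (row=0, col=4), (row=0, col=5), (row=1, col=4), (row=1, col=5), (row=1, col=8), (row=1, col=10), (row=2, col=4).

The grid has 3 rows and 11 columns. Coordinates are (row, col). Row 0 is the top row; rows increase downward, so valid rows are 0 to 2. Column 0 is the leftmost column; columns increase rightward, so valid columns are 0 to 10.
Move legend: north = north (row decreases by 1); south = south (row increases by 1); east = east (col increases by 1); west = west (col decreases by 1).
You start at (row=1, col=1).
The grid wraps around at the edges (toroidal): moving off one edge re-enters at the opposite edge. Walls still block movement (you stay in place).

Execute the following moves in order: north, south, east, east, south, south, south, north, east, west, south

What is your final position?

Answer: Final position: (row=1, col=2)

Derivation:
Start: (row=1, col=1)
  north (north): (row=1, col=1) -> (row=0, col=1)
  south (south): (row=0, col=1) -> (row=1, col=1)
  east (east): (row=1, col=1) -> (row=1, col=2)
  east (east): (row=1, col=2) -> (row=1, col=3)
  south (south): (row=1, col=3) -> (row=2, col=3)
  south (south): (row=2, col=3) -> (row=0, col=3)
  south (south): (row=0, col=3) -> (row=1, col=3)
  north (north): (row=1, col=3) -> (row=0, col=3)
  east (east): blocked, stay at (row=0, col=3)
  west (west): (row=0, col=3) -> (row=0, col=2)
  south (south): (row=0, col=2) -> (row=1, col=2)
Final: (row=1, col=2)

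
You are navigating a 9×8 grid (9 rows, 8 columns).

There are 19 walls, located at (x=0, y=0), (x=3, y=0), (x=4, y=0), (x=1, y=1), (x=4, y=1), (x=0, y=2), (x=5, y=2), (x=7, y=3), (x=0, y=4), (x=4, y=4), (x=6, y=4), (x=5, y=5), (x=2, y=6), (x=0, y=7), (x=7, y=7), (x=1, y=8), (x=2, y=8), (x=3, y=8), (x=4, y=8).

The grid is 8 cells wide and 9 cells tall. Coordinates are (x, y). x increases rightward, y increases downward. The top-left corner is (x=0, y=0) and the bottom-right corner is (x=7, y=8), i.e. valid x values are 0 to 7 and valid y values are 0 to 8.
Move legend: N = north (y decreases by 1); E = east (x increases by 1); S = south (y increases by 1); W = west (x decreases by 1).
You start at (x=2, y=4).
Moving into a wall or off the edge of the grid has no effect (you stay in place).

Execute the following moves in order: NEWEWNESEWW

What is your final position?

Answer: Final position: (x=2, y=3)

Derivation:
Start: (x=2, y=4)
  N (north): (x=2, y=4) -> (x=2, y=3)
  E (east): (x=2, y=3) -> (x=3, y=3)
  W (west): (x=3, y=3) -> (x=2, y=3)
  E (east): (x=2, y=3) -> (x=3, y=3)
  W (west): (x=3, y=3) -> (x=2, y=3)
  N (north): (x=2, y=3) -> (x=2, y=2)
  E (east): (x=2, y=2) -> (x=3, y=2)
  S (south): (x=3, y=2) -> (x=3, y=3)
  E (east): (x=3, y=3) -> (x=4, y=3)
  W (west): (x=4, y=3) -> (x=3, y=3)
  W (west): (x=3, y=3) -> (x=2, y=3)
Final: (x=2, y=3)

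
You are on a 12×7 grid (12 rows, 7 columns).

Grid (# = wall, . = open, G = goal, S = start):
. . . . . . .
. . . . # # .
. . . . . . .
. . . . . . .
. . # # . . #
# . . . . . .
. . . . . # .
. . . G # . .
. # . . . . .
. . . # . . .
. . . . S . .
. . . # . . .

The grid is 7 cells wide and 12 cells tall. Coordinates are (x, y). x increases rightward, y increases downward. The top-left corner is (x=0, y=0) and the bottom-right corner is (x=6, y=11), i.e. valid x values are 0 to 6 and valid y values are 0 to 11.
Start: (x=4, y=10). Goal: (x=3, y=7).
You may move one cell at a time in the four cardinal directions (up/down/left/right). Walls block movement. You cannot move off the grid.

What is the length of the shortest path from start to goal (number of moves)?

BFS from (x=4, y=10) until reaching (x=3, y=7):
  Distance 0: (x=4, y=10)
  Distance 1: (x=4, y=9), (x=3, y=10), (x=5, y=10), (x=4, y=11)
  Distance 2: (x=4, y=8), (x=5, y=9), (x=2, y=10), (x=6, y=10), (x=5, y=11)
  Distance 3: (x=3, y=8), (x=5, y=8), (x=2, y=9), (x=6, y=9), (x=1, y=10), (x=2, y=11), (x=6, y=11)
  Distance 4: (x=3, y=7), (x=5, y=7), (x=2, y=8), (x=6, y=8), (x=1, y=9), (x=0, y=10), (x=1, y=11)  <- goal reached here
One shortest path (4 moves): (x=4, y=10) -> (x=4, y=9) -> (x=4, y=8) -> (x=3, y=8) -> (x=3, y=7)

Answer: Shortest path length: 4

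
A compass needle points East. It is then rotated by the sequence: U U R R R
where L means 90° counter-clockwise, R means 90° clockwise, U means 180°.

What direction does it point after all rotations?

Start: East
  U (U-turn (180°)) -> West
  U (U-turn (180°)) -> East
  R (right (90° clockwise)) -> South
  R (right (90° clockwise)) -> West
  R (right (90° clockwise)) -> North
Final: North

Answer: Final heading: North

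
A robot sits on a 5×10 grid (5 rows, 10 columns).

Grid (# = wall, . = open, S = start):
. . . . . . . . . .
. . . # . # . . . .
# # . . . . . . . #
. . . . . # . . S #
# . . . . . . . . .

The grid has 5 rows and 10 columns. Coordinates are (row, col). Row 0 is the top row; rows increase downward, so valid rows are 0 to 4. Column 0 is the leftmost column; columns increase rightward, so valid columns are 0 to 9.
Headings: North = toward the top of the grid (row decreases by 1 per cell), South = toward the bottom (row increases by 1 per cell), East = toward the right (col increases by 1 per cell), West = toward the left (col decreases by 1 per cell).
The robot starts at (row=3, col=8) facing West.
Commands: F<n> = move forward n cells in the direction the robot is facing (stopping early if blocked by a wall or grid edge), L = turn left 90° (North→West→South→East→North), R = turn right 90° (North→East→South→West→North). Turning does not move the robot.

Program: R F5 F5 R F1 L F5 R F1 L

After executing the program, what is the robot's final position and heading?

Answer: Final position: (row=0, col=9), facing North

Derivation:
Start: (row=3, col=8), facing West
  R: turn right, now facing North
  F5: move forward 3/5 (blocked), now at (row=0, col=8)
  F5: move forward 0/5 (blocked), now at (row=0, col=8)
  R: turn right, now facing East
  F1: move forward 1, now at (row=0, col=9)
  L: turn left, now facing North
  F5: move forward 0/5 (blocked), now at (row=0, col=9)
  R: turn right, now facing East
  F1: move forward 0/1 (blocked), now at (row=0, col=9)
  L: turn left, now facing North
Final: (row=0, col=9), facing North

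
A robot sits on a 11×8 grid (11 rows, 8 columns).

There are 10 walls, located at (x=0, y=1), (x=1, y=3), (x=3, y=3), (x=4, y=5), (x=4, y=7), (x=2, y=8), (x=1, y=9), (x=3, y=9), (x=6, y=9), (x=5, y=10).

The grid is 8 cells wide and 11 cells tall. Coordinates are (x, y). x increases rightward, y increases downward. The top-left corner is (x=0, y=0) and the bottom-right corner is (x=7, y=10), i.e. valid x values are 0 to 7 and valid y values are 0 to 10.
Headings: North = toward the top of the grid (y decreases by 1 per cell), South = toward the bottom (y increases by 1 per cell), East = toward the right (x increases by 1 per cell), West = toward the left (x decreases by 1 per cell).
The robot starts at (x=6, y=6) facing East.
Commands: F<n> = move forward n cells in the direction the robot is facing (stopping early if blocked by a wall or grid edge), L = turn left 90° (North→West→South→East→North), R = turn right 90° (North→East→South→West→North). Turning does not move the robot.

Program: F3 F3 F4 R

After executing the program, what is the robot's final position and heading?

Answer: Final position: (x=7, y=6), facing South

Derivation:
Start: (x=6, y=6), facing East
  F3: move forward 1/3 (blocked), now at (x=7, y=6)
  F3: move forward 0/3 (blocked), now at (x=7, y=6)
  F4: move forward 0/4 (blocked), now at (x=7, y=6)
  R: turn right, now facing South
Final: (x=7, y=6), facing South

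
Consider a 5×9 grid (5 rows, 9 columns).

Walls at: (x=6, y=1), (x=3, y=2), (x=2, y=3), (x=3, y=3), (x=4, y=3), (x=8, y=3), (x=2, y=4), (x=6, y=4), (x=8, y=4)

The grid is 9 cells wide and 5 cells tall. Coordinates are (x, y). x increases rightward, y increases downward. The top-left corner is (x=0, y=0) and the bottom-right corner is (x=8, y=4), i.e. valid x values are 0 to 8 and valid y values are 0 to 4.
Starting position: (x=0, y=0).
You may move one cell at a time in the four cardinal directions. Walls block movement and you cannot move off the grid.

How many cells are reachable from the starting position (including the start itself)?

BFS flood-fill from (x=0, y=0):
  Distance 0: (x=0, y=0)
  Distance 1: (x=1, y=0), (x=0, y=1)
  Distance 2: (x=2, y=0), (x=1, y=1), (x=0, y=2)
  Distance 3: (x=3, y=0), (x=2, y=1), (x=1, y=2), (x=0, y=3)
  Distance 4: (x=4, y=0), (x=3, y=1), (x=2, y=2), (x=1, y=3), (x=0, y=4)
  Distance 5: (x=5, y=0), (x=4, y=1), (x=1, y=4)
  Distance 6: (x=6, y=0), (x=5, y=1), (x=4, y=2)
  Distance 7: (x=7, y=0), (x=5, y=2)
  Distance 8: (x=8, y=0), (x=7, y=1), (x=6, y=2), (x=5, y=3)
  Distance 9: (x=8, y=1), (x=7, y=2), (x=6, y=3), (x=5, y=4)
  Distance 10: (x=8, y=2), (x=7, y=3), (x=4, y=4)
  Distance 11: (x=3, y=4), (x=7, y=4)
Total reachable: 36 (grid has 36 open cells total)

Answer: Reachable cells: 36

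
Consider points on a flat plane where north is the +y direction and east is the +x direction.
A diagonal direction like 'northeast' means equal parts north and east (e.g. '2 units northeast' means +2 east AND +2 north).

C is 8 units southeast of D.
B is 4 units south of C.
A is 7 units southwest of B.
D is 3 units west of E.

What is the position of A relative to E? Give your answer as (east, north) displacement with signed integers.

Answer: A is at (east=-2, north=-19) relative to E.

Derivation:
Place E at the origin (east=0, north=0).
  D is 3 units west of E: delta (east=-3, north=+0); D at (east=-3, north=0).
  C is 8 units southeast of D: delta (east=+8, north=-8); C at (east=5, north=-8).
  B is 4 units south of C: delta (east=+0, north=-4); B at (east=5, north=-12).
  A is 7 units southwest of B: delta (east=-7, north=-7); A at (east=-2, north=-19).
Therefore A relative to E: (east=-2, north=-19).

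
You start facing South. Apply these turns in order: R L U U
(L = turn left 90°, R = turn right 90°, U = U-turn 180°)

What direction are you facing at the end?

Start: South
  R (right (90° clockwise)) -> West
  L (left (90° counter-clockwise)) -> South
  U (U-turn (180°)) -> North
  U (U-turn (180°)) -> South
Final: South

Answer: Final heading: South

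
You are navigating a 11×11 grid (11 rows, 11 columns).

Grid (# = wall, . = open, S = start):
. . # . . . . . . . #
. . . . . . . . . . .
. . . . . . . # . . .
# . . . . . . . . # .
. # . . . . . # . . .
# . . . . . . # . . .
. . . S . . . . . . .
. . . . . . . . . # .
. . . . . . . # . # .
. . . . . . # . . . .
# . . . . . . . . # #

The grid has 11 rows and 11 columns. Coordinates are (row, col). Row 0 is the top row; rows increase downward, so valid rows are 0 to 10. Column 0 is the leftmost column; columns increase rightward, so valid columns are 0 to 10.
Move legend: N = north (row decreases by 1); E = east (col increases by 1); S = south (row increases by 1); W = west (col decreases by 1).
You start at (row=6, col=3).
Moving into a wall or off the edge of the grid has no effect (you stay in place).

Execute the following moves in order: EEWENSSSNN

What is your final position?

Start: (row=6, col=3)
  E (east): (row=6, col=3) -> (row=6, col=4)
  E (east): (row=6, col=4) -> (row=6, col=5)
  W (west): (row=6, col=5) -> (row=6, col=4)
  E (east): (row=6, col=4) -> (row=6, col=5)
  N (north): (row=6, col=5) -> (row=5, col=5)
  S (south): (row=5, col=5) -> (row=6, col=5)
  S (south): (row=6, col=5) -> (row=7, col=5)
  S (south): (row=7, col=5) -> (row=8, col=5)
  N (north): (row=8, col=5) -> (row=7, col=5)
  N (north): (row=7, col=5) -> (row=6, col=5)
Final: (row=6, col=5)

Answer: Final position: (row=6, col=5)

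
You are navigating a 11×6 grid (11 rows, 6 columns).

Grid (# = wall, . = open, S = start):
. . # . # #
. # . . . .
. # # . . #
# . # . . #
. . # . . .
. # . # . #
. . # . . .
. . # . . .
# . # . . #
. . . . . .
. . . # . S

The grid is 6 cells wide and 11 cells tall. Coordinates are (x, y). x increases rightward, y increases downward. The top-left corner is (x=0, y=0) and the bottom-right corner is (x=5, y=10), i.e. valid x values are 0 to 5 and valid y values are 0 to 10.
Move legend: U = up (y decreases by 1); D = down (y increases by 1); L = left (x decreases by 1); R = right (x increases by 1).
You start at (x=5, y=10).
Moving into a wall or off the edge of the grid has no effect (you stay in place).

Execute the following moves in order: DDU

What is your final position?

Start: (x=5, y=10)
  D (down): blocked, stay at (x=5, y=10)
  D (down): blocked, stay at (x=5, y=10)
  U (up): (x=5, y=10) -> (x=5, y=9)
Final: (x=5, y=9)

Answer: Final position: (x=5, y=9)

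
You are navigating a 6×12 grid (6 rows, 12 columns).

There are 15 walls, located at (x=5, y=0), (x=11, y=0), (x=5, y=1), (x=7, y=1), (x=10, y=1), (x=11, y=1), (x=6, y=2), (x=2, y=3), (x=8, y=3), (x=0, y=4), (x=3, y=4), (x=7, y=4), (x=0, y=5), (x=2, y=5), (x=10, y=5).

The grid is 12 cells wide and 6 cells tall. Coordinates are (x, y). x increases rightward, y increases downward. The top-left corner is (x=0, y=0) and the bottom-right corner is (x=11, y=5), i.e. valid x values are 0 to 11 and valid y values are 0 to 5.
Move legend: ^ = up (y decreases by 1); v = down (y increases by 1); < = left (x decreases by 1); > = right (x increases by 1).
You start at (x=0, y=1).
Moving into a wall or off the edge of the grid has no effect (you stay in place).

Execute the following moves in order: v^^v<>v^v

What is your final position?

Answer: Final position: (x=1, y=2)

Derivation:
Start: (x=0, y=1)
  v (down): (x=0, y=1) -> (x=0, y=2)
  ^ (up): (x=0, y=2) -> (x=0, y=1)
  ^ (up): (x=0, y=1) -> (x=0, y=0)
  v (down): (x=0, y=0) -> (x=0, y=1)
  < (left): blocked, stay at (x=0, y=1)
  > (right): (x=0, y=1) -> (x=1, y=1)
  v (down): (x=1, y=1) -> (x=1, y=2)
  ^ (up): (x=1, y=2) -> (x=1, y=1)
  v (down): (x=1, y=1) -> (x=1, y=2)
Final: (x=1, y=2)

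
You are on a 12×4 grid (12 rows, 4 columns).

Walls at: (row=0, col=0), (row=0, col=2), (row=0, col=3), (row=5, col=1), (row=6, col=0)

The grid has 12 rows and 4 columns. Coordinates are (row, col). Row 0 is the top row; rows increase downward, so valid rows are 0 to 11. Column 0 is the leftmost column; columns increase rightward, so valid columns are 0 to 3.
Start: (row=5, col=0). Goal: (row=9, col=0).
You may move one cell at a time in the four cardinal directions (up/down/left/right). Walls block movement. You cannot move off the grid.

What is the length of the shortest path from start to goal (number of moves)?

Answer: Shortest path length: 10

Derivation:
BFS from (row=5, col=0) until reaching (row=9, col=0):
  Distance 0: (row=5, col=0)
  Distance 1: (row=4, col=0)
  Distance 2: (row=3, col=0), (row=4, col=1)
  Distance 3: (row=2, col=0), (row=3, col=1), (row=4, col=2)
  Distance 4: (row=1, col=0), (row=2, col=1), (row=3, col=2), (row=4, col=3), (row=5, col=2)
  Distance 5: (row=1, col=1), (row=2, col=2), (row=3, col=3), (row=5, col=3), (row=6, col=2)
  Distance 6: (row=0, col=1), (row=1, col=2), (row=2, col=3), (row=6, col=1), (row=6, col=3), (row=7, col=2)
  Distance 7: (row=1, col=3), (row=7, col=1), (row=7, col=3), (row=8, col=2)
  Distance 8: (row=7, col=0), (row=8, col=1), (row=8, col=3), (row=9, col=2)
  Distance 9: (row=8, col=0), (row=9, col=1), (row=9, col=3), (row=10, col=2)
  Distance 10: (row=9, col=0), (row=10, col=1), (row=10, col=3), (row=11, col=2)  <- goal reached here
One shortest path (10 moves): (row=5, col=0) -> (row=4, col=0) -> (row=4, col=1) -> (row=4, col=2) -> (row=5, col=2) -> (row=6, col=2) -> (row=6, col=1) -> (row=7, col=1) -> (row=7, col=0) -> (row=8, col=0) -> (row=9, col=0)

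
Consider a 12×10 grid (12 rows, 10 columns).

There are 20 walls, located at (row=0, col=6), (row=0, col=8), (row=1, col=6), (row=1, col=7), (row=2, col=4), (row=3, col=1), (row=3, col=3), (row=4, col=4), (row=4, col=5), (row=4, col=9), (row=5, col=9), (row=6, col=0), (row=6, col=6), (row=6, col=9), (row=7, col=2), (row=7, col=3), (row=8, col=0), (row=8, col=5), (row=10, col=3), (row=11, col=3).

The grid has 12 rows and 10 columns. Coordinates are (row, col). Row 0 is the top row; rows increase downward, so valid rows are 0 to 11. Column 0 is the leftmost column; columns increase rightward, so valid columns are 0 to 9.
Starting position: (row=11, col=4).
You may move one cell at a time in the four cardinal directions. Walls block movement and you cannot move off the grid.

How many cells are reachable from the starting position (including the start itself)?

BFS flood-fill from (row=11, col=4):
  Distance 0: (row=11, col=4)
  Distance 1: (row=10, col=4), (row=11, col=5)
  Distance 2: (row=9, col=4), (row=10, col=5), (row=11, col=6)
  Distance 3: (row=8, col=4), (row=9, col=3), (row=9, col=5), (row=10, col=6), (row=11, col=7)
  Distance 4: (row=7, col=4), (row=8, col=3), (row=9, col=2), (row=9, col=6), (row=10, col=7), (row=11, col=8)
  Distance 5: (row=6, col=4), (row=7, col=5), (row=8, col=2), (row=8, col=6), (row=9, col=1), (row=9, col=7), (row=10, col=2), (row=10, col=8), (row=11, col=9)
  Distance 6: (row=5, col=4), (row=6, col=3), (row=6, col=5), (row=7, col=6), (row=8, col=1), (row=8, col=7), (row=9, col=0), (row=9, col=8), (row=10, col=1), (row=10, col=9), (row=11, col=2)
  Distance 7: (row=5, col=3), (row=5, col=5), (row=6, col=2), (row=7, col=1), (row=7, col=7), (row=8, col=8), (row=9, col=9), (row=10, col=0), (row=11, col=1)
  Distance 8: (row=4, col=3), (row=5, col=2), (row=5, col=6), (row=6, col=1), (row=6, col=7), (row=7, col=0), (row=7, col=8), (row=8, col=9), (row=11, col=0)
  Distance 9: (row=4, col=2), (row=4, col=6), (row=5, col=1), (row=5, col=7), (row=6, col=8), (row=7, col=9)
  Distance 10: (row=3, col=2), (row=3, col=6), (row=4, col=1), (row=4, col=7), (row=5, col=0), (row=5, col=8)
  Distance 11: (row=2, col=2), (row=2, col=6), (row=3, col=5), (row=3, col=7), (row=4, col=0), (row=4, col=8)
  Distance 12: (row=1, col=2), (row=2, col=1), (row=2, col=3), (row=2, col=5), (row=2, col=7), (row=3, col=0), (row=3, col=4), (row=3, col=8)
  Distance 13: (row=0, col=2), (row=1, col=1), (row=1, col=3), (row=1, col=5), (row=2, col=0), (row=2, col=8), (row=3, col=9)
  Distance 14: (row=0, col=1), (row=0, col=3), (row=0, col=5), (row=1, col=0), (row=1, col=4), (row=1, col=8), (row=2, col=9)
  Distance 15: (row=0, col=0), (row=0, col=4), (row=1, col=9)
  Distance 16: (row=0, col=9)
Total reachable: 99 (grid has 100 open cells total)

Answer: Reachable cells: 99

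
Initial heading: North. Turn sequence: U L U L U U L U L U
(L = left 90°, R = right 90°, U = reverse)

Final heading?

Answer: Final heading: North

Derivation:
Start: North
  U (U-turn (180°)) -> South
  L (left (90° counter-clockwise)) -> East
  U (U-turn (180°)) -> West
  L (left (90° counter-clockwise)) -> South
  U (U-turn (180°)) -> North
  U (U-turn (180°)) -> South
  L (left (90° counter-clockwise)) -> East
  U (U-turn (180°)) -> West
  L (left (90° counter-clockwise)) -> South
  U (U-turn (180°)) -> North
Final: North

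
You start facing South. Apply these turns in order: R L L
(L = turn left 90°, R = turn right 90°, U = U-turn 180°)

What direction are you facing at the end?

Start: South
  R (right (90° clockwise)) -> West
  L (left (90° counter-clockwise)) -> South
  L (left (90° counter-clockwise)) -> East
Final: East

Answer: Final heading: East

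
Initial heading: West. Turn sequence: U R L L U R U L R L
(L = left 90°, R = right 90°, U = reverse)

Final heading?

Start: West
  U (U-turn (180°)) -> East
  R (right (90° clockwise)) -> South
  L (left (90° counter-clockwise)) -> East
  L (left (90° counter-clockwise)) -> North
  U (U-turn (180°)) -> South
  R (right (90° clockwise)) -> West
  U (U-turn (180°)) -> East
  L (left (90° counter-clockwise)) -> North
  R (right (90° clockwise)) -> East
  L (left (90° counter-clockwise)) -> North
Final: North

Answer: Final heading: North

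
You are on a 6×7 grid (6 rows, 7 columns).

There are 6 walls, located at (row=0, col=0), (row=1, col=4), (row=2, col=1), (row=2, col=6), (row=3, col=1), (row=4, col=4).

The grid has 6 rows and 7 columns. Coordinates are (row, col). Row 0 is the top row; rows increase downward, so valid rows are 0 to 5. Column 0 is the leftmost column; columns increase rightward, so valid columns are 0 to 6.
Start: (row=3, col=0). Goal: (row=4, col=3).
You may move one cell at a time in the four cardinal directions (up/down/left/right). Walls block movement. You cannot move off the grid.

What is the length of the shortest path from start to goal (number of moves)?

Answer: Shortest path length: 4

Derivation:
BFS from (row=3, col=0) until reaching (row=4, col=3):
  Distance 0: (row=3, col=0)
  Distance 1: (row=2, col=0), (row=4, col=0)
  Distance 2: (row=1, col=0), (row=4, col=1), (row=5, col=0)
  Distance 3: (row=1, col=1), (row=4, col=2), (row=5, col=1)
  Distance 4: (row=0, col=1), (row=1, col=2), (row=3, col=2), (row=4, col=3), (row=5, col=2)  <- goal reached here
One shortest path (4 moves): (row=3, col=0) -> (row=4, col=0) -> (row=4, col=1) -> (row=4, col=2) -> (row=4, col=3)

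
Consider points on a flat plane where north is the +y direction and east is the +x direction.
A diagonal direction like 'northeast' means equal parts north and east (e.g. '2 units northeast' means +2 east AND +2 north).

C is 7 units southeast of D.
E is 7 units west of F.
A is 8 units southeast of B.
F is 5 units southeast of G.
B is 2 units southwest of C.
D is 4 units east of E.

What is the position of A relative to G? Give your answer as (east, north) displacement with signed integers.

Place G at the origin (east=0, north=0).
  F is 5 units southeast of G: delta (east=+5, north=-5); F at (east=5, north=-5).
  E is 7 units west of F: delta (east=-7, north=+0); E at (east=-2, north=-5).
  D is 4 units east of E: delta (east=+4, north=+0); D at (east=2, north=-5).
  C is 7 units southeast of D: delta (east=+7, north=-7); C at (east=9, north=-12).
  B is 2 units southwest of C: delta (east=-2, north=-2); B at (east=7, north=-14).
  A is 8 units southeast of B: delta (east=+8, north=-8); A at (east=15, north=-22).
Therefore A relative to G: (east=15, north=-22).

Answer: A is at (east=15, north=-22) relative to G.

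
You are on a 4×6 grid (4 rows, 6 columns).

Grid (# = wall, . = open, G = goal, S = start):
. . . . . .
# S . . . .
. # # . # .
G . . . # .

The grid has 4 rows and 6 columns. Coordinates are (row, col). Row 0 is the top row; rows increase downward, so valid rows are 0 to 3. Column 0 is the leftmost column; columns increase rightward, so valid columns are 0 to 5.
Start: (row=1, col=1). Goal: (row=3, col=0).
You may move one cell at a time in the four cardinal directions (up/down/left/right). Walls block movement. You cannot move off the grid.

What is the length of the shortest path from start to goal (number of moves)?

BFS from (row=1, col=1) until reaching (row=3, col=0):
  Distance 0: (row=1, col=1)
  Distance 1: (row=0, col=1), (row=1, col=2)
  Distance 2: (row=0, col=0), (row=0, col=2), (row=1, col=3)
  Distance 3: (row=0, col=3), (row=1, col=4), (row=2, col=3)
  Distance 4: (row=0, col=4), (row=1, col=5), (row=3, col=3)
  Distance 5: (row=0, col=5), (row=2, col=5), (row=3, col=2)
  Distance 6: (row=3, col=1), (row=3, col=5)
  Distance 7: (row=3, col=0)  <- goal reached here
One shortest path (7 moves): (row=1, col=1) -> (row=1, col=2) -> (row=1, col=3) -> (row=2, col=3) -> (row=3, col=3) -> (row=3, col=2) -> (row=3, col=1) -> (row=3, col=0)

Answer: Shortest path length: 7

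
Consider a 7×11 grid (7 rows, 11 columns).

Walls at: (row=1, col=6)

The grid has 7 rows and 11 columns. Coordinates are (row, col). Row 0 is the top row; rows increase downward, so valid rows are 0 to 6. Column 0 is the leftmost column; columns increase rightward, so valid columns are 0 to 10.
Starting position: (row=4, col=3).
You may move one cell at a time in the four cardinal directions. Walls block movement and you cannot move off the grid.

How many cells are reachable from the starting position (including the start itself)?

BFS flood-fill from (row=4, col=3):
  Distance 0: (row=4, col=3)
  Distance 1: (row=3, col=3), (row=4, col=2), (row=4, col=4), (row=5, col=3)
  Distance 2: (row=2, col=3), (row=3, col=2), (row=3, col=4), (row=4, col=1), (row=4, col=5), (row=5, col=2), (row=5, col=4), (row=6, col=3)
  Distance 3: (row=1, col=3), (row=2, col=2), (row=2, col=4), (row=3, col=1), (row=3, col=5), (row=4, col=0), (row=4, col=6), (row=5, col=1), (row=5, col=5), (row=6, col=2), (row=6, col=4)
  Distance 4: (row=0, col=3), (row=1, col=2), (row=1, col=4), (row=2, col=1), (row=2, col=5), (row=3, col=0), (row=3, col=6), (row=4, col=7), (row=5, col=0), (row=5, col=6), (row=6, col=1), (row=6, col=5)
  Distance 5: (row=0, col=2), (row=0, col=4), (row=1, col=1), (row=1, col=5), (row=2, col=0), (row=2, col=6), (row=3, col=7), (row=4, col=8), (row=5, col=7), (row=6, col=0), (row=6, col=6)
  Distance 6: (row=0, col=1), (row=0, col=5), (row=1, col=0), (row=2, col=7), (row=3, col=8), (row=4, col=9), (row=5, col=8), (row=6, col=7)
  Distance 7: (row=0, col=0), (row=0, col=6), (row=1, col=7), (row=2, col=8), (row=3, col=9), (row=4, col=10), (row=5, col=9), (row=6, col=8)
  Distance 8: (row=0, col=7), (row=1, col=8), (row=2, col=9), (row=3, col=10), (row=5, col=10), (row=6, col=9)
  Distance 9: (row=0, col=8), (row=1, col=9), (row=2, col=10), (row=6, col=10)
  Distance 10: (row=0, col=9), (row=1, col=10)
  Distance 11: (row=0, col=10)
Total reachable: 76 (grid has 76 open cells total)

Answer: Reachable cells: 76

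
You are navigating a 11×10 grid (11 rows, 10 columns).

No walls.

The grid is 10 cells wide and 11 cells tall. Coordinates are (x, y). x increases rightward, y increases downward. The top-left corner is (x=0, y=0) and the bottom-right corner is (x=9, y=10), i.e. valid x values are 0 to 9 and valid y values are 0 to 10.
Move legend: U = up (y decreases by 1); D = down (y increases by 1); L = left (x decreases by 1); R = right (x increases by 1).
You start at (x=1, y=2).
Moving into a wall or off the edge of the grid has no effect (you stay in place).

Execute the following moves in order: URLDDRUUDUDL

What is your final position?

Answer: Final position: (x=1, y=2)

Derivation:
Start: (x=1, y=2)
  U (up): (x=1, y=2) -> (x=1, y=1)
  R (right): (x=1, y=1) -> (x=2, y=1)
  L (left): (x=2, y=1) -> (x=1, y=1)
  D (down): (x=1, y=1) -> (x=1, y=2)
  D (down): (x=1, y=2) -> (x=1, y=3)
  R (right): (x=1, y=3) -> (x=2, y=3)
  U (up): (x=2, y=3) -> (x=2, y=2)
  U (up): (x=2, y=2) -> (x=2, y=1)
  D (down): (x=2, y=1) -> (x=2, y=2)
  U (up): (x=2, y=2) -> (x=2, y=1)
  D (down): (x=2, y=1) -> (x=2, y=2)
  L (left): (x=2, y=2) -> (x=1, y=2)
Final: (x=1, y=2)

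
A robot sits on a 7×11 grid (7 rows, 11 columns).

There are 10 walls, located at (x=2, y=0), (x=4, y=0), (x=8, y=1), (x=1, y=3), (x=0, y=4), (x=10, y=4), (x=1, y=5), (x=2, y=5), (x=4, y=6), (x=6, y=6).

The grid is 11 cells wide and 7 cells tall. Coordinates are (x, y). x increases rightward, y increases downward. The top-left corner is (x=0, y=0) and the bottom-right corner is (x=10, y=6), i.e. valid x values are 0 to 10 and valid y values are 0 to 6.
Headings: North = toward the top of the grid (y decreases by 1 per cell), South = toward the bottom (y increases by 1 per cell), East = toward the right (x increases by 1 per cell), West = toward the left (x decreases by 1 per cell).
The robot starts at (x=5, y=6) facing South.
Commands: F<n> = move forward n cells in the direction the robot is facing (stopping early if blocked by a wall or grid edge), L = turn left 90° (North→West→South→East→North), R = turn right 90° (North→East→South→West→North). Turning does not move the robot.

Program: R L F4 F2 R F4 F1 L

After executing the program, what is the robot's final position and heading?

Start: (x=5, y=6), facing South
  R: turn right, now facing West
  L: turn left, now facing South
  F4: move forward 0/4 (blocked), now at (x=5, y=6)
  F2: move forward 0/2 (blocked), now at (x=5, y=6)
  R: turn right, now facing West
  F4: move forward 0/4 (blocked), now at (x=5, y=6)
  F1: move forward 0/1 (blocked), now at (x=5, y=6)
  L: turn left, now facing South
Final: (x=5, y=6), facing South

Answer: Final position: (x=5, y=6), facing South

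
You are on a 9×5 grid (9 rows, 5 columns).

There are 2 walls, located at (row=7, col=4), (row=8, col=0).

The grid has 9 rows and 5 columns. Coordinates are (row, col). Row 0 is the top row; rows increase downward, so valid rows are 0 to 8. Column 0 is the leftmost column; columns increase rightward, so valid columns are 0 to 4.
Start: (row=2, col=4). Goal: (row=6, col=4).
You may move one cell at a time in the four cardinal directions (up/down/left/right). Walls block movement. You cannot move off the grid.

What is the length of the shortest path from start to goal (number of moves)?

BFS from (row=2, col=4) until reaching (row=6, col=4):
  Distance 0: (row=2, col=4)
  Distance 1: (row=1, col=4), (row=2, col=3), (row=3, col=4)
  Distance 2: (row=0, col=4), (row=1, col=3), (row=2, col=2), (row=3, col=3), (row=4, col=4)
  Distance 3: (row=0, col=3), (row=1, col=2), (row=2, col=1), (row=3, col=2), (row=4, col=3), (row=5, col=4)
  Distance 4: (row=0, col=2), (row=1, col=1), (row=2, col=0), (row=3, col=1), (row=4, col=2), (row=5, col=3), (row=6, col=4)  <- goal reached here
One shortest path (4 moves): (row=2, col=4) -> (row=3, col=4) -> (row=4, col=4) -> (row=5, col=4) -> (row=6, col=4)

Answer: Shortest path length: 4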